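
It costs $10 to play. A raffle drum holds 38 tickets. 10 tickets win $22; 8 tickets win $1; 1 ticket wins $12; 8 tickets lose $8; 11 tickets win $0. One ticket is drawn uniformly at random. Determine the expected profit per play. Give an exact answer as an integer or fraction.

-102/19 dollars

E[payout] = (10/38)·22 + (8/38)·1 + (1/38)·12 + (8/38)·(-8) + (11/38)·0 = 88/19
Expected profit = 88/19 − 10 = -102/19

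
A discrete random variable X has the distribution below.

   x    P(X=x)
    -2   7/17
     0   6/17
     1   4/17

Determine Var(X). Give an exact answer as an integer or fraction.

E[X] = (7/17)·(-2) + (6/17)·0 + (4/17)·1 = -10/17
E[X²] = (7/17)·4 + (6/17)·0 + (4/17)·1 = 32/17
Var(X) = 32/17 − (-10/17)² = 444/289

444/289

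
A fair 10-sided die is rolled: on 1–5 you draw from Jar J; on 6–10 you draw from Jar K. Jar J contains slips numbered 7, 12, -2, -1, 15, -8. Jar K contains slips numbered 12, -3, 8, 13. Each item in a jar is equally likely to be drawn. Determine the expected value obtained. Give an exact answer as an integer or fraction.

17/3

E[X | Jar J] = (7 + 12 − 2 − 1 + 15 − 8)/6 = 23/6
E[X | Jar K] = (12 − 3 + 8 + 13)/4 = 15/2
E[X] = (1/2)·23/6 + (1/2)·15/2 = 17/3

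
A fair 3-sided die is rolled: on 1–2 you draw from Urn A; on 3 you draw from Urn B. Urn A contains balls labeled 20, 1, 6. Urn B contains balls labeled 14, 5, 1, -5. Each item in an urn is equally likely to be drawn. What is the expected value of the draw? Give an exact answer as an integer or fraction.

29/4

E[X | Urn A] = (20 + 1 + 6)/3 = 9
E[X | Urn B] = (14 + 5 + 1 − 5)/4 = 15/4
E[X] = (2/3)·9 + (1/3)·15/4 = 29/4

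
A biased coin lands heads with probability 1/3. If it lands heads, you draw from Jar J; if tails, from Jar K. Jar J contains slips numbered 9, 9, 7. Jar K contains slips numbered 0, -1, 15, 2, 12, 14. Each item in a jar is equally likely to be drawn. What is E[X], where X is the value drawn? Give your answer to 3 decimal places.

7.444

E[X | Jar J] = (9 + 9 + 7)/3 = 25/3
E[X | Jar K] = (0 − 1 + 15 + 2 + 12 + 14)/6 = 7
E[X] = (1/3)·25/3 + (2/3)·7 = 67/9 ≈ 7.444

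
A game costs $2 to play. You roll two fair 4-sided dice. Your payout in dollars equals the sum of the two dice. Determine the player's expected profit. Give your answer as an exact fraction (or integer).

Distribution of the sum of the two dice: 2 w.p. 1/16, 3 w.p. 1/8, 4 w.p. 3/16, 5 w.p. 1/4, 6 w.p. 3/16, 7 w.p. 1/8, …
E[payout] = (1/16)·2 + (1/8)·3 + (3/16)·4 + (1/4)·5 + (3/16)·6 + (1/8)·7 + (1/16)·8 = 5
Expected profit = 5 − 2 = 3

$3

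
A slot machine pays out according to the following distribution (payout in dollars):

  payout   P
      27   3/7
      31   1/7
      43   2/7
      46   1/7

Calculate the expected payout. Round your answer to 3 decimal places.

$34.857

E[X] = (3/7)·27 + (1/7)·31 + (2/7)·43 + (1/7)·46
     = 244/7 ≈ 34.857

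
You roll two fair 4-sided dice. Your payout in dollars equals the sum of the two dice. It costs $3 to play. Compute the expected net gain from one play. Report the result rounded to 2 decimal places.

Distribution of the sum of the two dice: 2 w.p. 1/16, 3 w.p. 1/8, 4 w.p. 3/16, 5 w.p. 1/4, 6 w.p. 3/16, 7 w.p. 1/8, …
E[payout] = (1/16)·2 + (1/8)·3 + (3/16)·4 + (1/4)·5 + (3/16)·6 + (1/8)·7 + (1/16)·8 = 5
Expected profit = 5 − 3 = 2 ≈ $2.00

$2.00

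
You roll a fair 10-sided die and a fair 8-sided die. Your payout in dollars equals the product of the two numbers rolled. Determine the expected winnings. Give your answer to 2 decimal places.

$24.75

Distribution of the product of the two numbers rolled: 1 w.p. 1/80, 2 w.p. 1/40, 3 w.p. 1/40, 4 w.p. 3/80, 5 w.p. 1/40, 6 w.p. 1/20, …
E[payout] = (1/80)·1 + (1/40)·2 + (1/40)·3 + (3/80)·4 + (1/40)·5 + (1/20)·6 + (1/40)·7 + (1/20)·8 + (1/40)·9 + (3/80)·10 + (1/20)·12 + (1/40)·14 + (1/40)·15 + (3/80)·16 + (3/80)·18 + (3/80)·20 + (1/40)·21 + (1/20)·24 + (1/80)·25 + (1/80)·27 + (1/40)·28 + (3/80)·30 + (1/40)·32 + (1/40)·35 + (1/40)·36 + (3/80)·40 + (1/40)·42 + (1/80)·45 + (1/40)·48 + (1/80)·49 + (1/80)·50 + (1/80)·54 + (1/40)·56 + (1/80)·60 + (1/80)·63 + (1/80)·64 + (1/80)·70 + (1/80)·72 + (1/80)·80 = 99/4
≈ $24.75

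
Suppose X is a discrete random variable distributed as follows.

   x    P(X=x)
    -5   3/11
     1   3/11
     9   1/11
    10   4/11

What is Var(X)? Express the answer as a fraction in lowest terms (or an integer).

E[X] = (3/11)·(-5) + (3/11)·1 + (1/11)·9 + (4/11)·10 = 37/11
E[X²] = (3/11)·25 + (3/11)·1 + (1/11)·81 + (4/11)·100 = 559/11
Var(X) = 559/11 − (37/11)² = 4780/121

4780/121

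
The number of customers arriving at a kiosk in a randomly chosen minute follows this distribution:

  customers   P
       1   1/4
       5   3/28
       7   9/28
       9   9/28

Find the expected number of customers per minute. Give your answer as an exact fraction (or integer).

E[X] = (1/4)·1 + (3/28)·5 + (9/28)·7 + (9/28)·9
     = 83/14

83/14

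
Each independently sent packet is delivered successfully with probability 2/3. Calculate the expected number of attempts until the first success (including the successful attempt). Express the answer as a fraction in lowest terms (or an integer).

For a geometric distribution, E[trials] = 1/p = 1/(2/3) = 3/2.

3/2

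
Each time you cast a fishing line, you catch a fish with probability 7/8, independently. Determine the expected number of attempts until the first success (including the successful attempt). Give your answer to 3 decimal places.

1.143

For a geometric distribution, E[trials] = 1/p = 1/(7/8) = 8/7.
≈ 1.143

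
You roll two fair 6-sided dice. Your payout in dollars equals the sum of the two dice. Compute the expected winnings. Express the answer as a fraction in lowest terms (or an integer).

Distribution of the sum of the two dice: 2 w.p. 1/36, 3 w.p. 1/18, 4 w.p. 1/12, 5 w.p. 1/9, 6 w.p. 5/36, 7 w.p. 1/6, …
E[payout] = (1/36)·2 + (1/18)·3 + (1/12)·4 + (1/9)·5 + (5/36)·6 + (1/6)·7 + (5/36)·8 + (1/9)·9 + (1/12)·10 + (1/18)·11 + (1/36)·12 = 7

$7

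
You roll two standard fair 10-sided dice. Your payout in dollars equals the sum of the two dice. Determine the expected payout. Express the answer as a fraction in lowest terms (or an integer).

Distribution of the sum of the two dice: 2 w.p. 1/100, 3 w.p. 1/50, 4 w.p. 3/100, 5 w.p. 1/25, 6 w.p. 1/20, 7 w.p. 3/50, …
E[payout] = (1/100)·2 + (1/50)·3 + (3/100)·4 + (1/25)·5 + (1/20)·6 + (3/50)·7 + (7/100)·8 + (2/25)·9 + (9/100)·10 + (1/10)·11 + (9/100)·12 + (2/25)·13 + (7/100)·14 + (3/50)·15 + (1/20)·16 + (1/25)·17 + (3/100)·18 + (1/50)·19 + (1/100)·20 = 11

$11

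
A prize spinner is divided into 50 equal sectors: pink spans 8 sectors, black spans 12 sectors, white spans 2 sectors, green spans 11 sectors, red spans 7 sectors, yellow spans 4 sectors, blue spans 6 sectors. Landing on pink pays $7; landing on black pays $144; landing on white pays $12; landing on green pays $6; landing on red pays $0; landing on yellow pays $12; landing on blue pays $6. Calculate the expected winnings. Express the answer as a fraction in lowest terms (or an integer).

E[payout] = (8/50)·7 + (12/50)·144 + (2/50)·12 + (11/50)·6 + (7/50)·0 + (4/50)·12 + (6/50)·6 = 979/25

979/25 dollars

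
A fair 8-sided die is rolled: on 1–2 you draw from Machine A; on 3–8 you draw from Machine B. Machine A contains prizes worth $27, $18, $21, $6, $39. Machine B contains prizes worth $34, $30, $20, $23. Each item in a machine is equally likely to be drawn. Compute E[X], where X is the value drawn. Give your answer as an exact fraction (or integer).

E[X | Machine A] = (27 + 18 + 21 + 6 + 39)/5 = 111/5
E[X | Machine B] = (34 + 30 + 20 + 23)/4 = 107/4
E[X] = (1/4)·111/5 + (3/4)·107/4 = 2049/80

2049/80 dollars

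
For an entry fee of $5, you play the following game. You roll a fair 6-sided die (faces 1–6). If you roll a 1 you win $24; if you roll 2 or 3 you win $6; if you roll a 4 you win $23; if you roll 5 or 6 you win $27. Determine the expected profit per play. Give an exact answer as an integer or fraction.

E[payout] = (1/3)·6 + (1/6)·23 + (1/6)·24 + (1/3)·27 = 113/6
Expected profit = 113/6 − 5 = 83/6

83/6 dollars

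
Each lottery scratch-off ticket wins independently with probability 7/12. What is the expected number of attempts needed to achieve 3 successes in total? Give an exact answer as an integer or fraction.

36/7

By linearity (sum of 3 independent geometric waits), E[trials] = 3/p = 3/(7/12) = 36/7.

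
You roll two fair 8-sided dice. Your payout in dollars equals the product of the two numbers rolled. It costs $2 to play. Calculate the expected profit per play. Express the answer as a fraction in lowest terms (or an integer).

73/4 dollars

Distribution of the product of the two numbers rolled: 1 w.p. 1/64, 2 w.p. 1/32, 3 w.p. 1/32, 4 w.p. 3/64, 5 w.p. 1/32, 6 w.p. 1/16, …
E[payout] = (1/64)·1 + (1/32)·2 + (1/32)·3 + (3/64)·4 + (1/32)·5 + (1/16)·6 + (1/32)·7 + (1/16)·8 + (1/64)·9 + (1/32)·10 + (1/16)·12 + (1/32)·14 + (1/32)·15 + (3/64)·16 + (1/32)·18 + (1/32)·20 + (1/32)·21 + (1/16)·24 + (1/64)·25 + (1/32)·28 + (1/32)·30 + (1/32)·32 + (1/32)·35 + (1/64)·36 + (1/32)·40 + (1/32)·42 + (1/32)·48 + (1/64)·49 + (1/32)·56 + (1/64)·64 = 81/4
Expected profit = 81/4 − 2 = 73/4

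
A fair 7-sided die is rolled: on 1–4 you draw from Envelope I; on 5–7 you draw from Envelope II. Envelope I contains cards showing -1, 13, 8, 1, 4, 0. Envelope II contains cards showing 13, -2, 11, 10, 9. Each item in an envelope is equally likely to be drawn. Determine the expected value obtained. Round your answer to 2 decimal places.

5.90

E[X | Envelope I] = (-1 + 13 + 8 + 1 + 4 + 0)/6 = 25/6
E[X | Envelope II] = (13 − 2 + 11 + 10 + 9)/5 = 41/5
E[X] = (4/7)·25/6 + (3/7)·41/5 = 619/105 ≈ 5.90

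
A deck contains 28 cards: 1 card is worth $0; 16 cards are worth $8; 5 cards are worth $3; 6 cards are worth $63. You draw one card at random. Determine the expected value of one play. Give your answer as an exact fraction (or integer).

521/28 dollars

E[payout] = (1/28)·0 + (16/28)·8 + (5/28)·3 + (6/28)·63 = 521/28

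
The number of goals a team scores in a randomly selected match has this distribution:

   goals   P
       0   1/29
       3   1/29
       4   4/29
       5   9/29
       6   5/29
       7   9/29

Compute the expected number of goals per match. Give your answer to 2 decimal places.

E[X] = (1/29)·0 + (1/29)·3 + (4/29)·4 + (9/29)·5 + (5/29)·6 + (9/29)·7
     = 157/29 ≈ 5.41

5.41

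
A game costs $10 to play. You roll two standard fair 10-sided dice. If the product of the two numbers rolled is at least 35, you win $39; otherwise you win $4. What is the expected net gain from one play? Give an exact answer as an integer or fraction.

E[payout] = (63/100)·4 + (37/100)·39 = 339/20
Expected profit = 339/20 − 10 = 139/20

139/20 dollars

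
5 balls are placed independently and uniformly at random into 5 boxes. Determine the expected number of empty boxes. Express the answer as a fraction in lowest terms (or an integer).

1024/625

Let Xⱼ=1 if box j is empty. P(Xⱼ=1) = ((5-1)/5)^5 = 1024/3125.
By linearity, E[#empty] = 5·1024/3125 = 1024/625.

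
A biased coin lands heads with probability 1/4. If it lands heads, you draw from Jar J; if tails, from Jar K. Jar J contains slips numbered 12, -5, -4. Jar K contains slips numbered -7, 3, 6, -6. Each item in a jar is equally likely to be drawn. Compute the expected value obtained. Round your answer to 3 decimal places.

-0.500

E[X | Jar J] = (12 − 5 − 4)/3 = 1
E[X | Jar K] = (-7 + 3 + 6 − 6)/4 = -1
E[X] = (1/4)·1 + (3/4)·(-1) = -1/2 ≈ -0.500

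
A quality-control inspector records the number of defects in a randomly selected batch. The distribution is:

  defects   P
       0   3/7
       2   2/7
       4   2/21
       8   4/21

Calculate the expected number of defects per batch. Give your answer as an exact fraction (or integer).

E[X] = (3/7)·0 + (2/7)·2 + (2/21)·4 + (4/21)·8
     = 52/21

52/21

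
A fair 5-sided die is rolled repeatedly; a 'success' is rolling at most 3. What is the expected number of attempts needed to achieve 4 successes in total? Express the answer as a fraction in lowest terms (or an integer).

20/3

By linearity (sum of 4 independent geometric waits), E[trials] = 4/p = 4/(3/5) = 20/3.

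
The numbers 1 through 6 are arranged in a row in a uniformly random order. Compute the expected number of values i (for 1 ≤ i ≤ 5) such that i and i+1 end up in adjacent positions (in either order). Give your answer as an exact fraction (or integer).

5/3

For each i ∈ {1,…,5}, let Xᵢ = 1 if i and i+1 are adjacent. P(Xᵢ=1) = 2·(6−1)!/6! = 2/6.
By linearity, E[ΣXᵢ] = (5)·(2/6) = 5/3.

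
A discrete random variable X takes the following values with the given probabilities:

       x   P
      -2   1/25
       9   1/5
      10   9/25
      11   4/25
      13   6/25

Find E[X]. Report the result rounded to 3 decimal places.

E[X] = (1/25)·(-2) + (1/5)·9 + (9/25)·10 + (4/25)·11 + (6/25)·13
     = 51/5 ≈ 10.200

10.200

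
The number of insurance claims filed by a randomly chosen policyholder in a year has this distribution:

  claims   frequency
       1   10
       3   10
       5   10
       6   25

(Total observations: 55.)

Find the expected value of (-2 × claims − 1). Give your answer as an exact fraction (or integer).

Total = 55, so P(claims=1) = 10/55, etc.
E[-2x-1] = (2/11)·(-3) + (2/11)·(-7) + (2/11)·(-11) + (5/11)·(-13)
     = -107/11

-107/11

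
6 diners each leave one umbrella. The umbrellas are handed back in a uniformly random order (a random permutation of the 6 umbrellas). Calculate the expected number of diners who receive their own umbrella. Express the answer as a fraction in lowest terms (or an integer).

Let Xᵢ = 1 if person i gets their own umbrella. For each i, P(Xᵢ=1) = 1/6.
By linearity of expectation, E[X₁+…+X_6] = 6·(1/6) = 1.

1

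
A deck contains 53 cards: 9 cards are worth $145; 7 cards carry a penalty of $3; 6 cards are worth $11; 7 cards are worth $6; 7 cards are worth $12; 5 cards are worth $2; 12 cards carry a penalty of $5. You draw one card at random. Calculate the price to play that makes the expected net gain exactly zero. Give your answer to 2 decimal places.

$26.91

E[payout] = (9/53)·145 + (7/53)·(-3) + (6/53)·11 + (7/53)·6 + (7/53)·12 + (5/53)·2 + (12/53)·(-5) = 1426/53
Fair fee = E[payout] = 1426/53 ≈ $26.91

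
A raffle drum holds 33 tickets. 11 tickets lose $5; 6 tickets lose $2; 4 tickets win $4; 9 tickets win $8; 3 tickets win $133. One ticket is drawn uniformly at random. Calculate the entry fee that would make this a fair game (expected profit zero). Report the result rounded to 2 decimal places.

E[payout] = (11/33)·(-5) + (6/33)·(-2) + (4/33)·4 + (9/33)·8 + (3/33)·133 = 140/11
Fair fee = E[payout] = 140/11 ≈ $12.73

$12.73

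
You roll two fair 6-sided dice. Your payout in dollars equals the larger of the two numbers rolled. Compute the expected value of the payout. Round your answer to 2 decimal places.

Distribution of the larger of the two numbers rolled: 1 w.p. 1/36, 2 w.p. 1/12, 3 w.p. 5/36, 4 w.p. 7/36, 5 w.p. 1/4, 6 w.p. 11/36
E[payout] = (1/36)·1 + (1/12)·2 + (5/36)·3 + (7/36)·4 + (1/4)·5 + (11/36)·6 = 161/36
≈ $4.47

$4.47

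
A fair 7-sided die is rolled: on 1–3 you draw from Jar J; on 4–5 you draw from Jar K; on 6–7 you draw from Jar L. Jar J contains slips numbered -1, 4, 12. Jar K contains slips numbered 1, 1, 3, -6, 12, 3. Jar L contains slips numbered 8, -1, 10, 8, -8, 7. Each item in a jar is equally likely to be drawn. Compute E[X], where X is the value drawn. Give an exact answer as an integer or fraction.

83/21

E[X | Jar J] = (-1 + 4 + 12)/3 = 5
E[X | Jar K] = (1 + 1 + 3 − 6 + 12 + 3)/6 = 7/3
E[X | Jar L] = (8 − 1 + 10 + 8 − 8 + 7)/6 = 4
E[X] = (3/7)·5 + (2/7)·7/3 + (2/7)·4 = 83/21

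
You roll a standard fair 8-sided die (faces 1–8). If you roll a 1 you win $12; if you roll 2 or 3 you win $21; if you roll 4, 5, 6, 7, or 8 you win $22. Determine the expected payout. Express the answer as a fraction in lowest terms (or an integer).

E[payout] = (1/8)·12 + (1/4)·21 + (5/8)·22 = 41/2

41/2 dollars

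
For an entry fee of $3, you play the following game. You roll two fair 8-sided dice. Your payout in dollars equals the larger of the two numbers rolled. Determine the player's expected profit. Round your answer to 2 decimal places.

$2.81

Distribution of the larger of the two numbers rolled: 1 w.p. 1/64, 2 w.p. 3/64, 3 w.p. 5/64, 4 w.p. 7/64, 5 w.p. 9/64, 6 w.p. 11/64, …
E[payout] = (1/64)·1 + (3/64)·2 + (5/64)·3 + (7/64)·4 + (9/64)·5 + (11/64)·6 + (13/64)·7 + (15/64)·8 = 93/16
Expected profit = 93/16 − 3 = 45/16 ≈ $2.81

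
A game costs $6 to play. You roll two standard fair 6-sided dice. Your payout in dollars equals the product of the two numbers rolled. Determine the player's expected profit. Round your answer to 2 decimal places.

$6.25

Distribution of the product of the two numbers rolled: 1 w.p. 1/36, 2 w.p. 1/18, 3 w.p. 1/18, 4 w.p. 1/12, 5 w.p. 1/18, 6 w.p. 1/9, …
E[payout] = (1/36)·1 + (1/18)·2 + (1/18)·3 + (1/12)·4 + (1/18)·5 + (1/9)·6 + (1/18)·8 + (1/36)·9 + (1/18)·10 + (1/9)·12 + (1/18)·15 + (1/36)·16 + (1/18)·18 + (1/18)·20 + (1/18)·24 + (1/36)·25 + (1/18)·30 + (1/36)·36 = 49/4
Expected profit = 49/4 − 6 = 25/4 ≈ $6.25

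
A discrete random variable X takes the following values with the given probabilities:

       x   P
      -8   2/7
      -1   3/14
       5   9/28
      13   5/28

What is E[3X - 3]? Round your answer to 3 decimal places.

1.286

E[3x-3] = (2/7)·(-27) + (3/14)·(-6) + (9/28)·12 + (5/28)·36
     = 9/7 ≈ 1.286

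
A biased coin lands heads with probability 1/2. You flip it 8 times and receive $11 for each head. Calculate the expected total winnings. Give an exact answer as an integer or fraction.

$44

E[#heads] = 8·1/2 = 4 (linearity over flips).
E[winnings] = 11·4 = 44.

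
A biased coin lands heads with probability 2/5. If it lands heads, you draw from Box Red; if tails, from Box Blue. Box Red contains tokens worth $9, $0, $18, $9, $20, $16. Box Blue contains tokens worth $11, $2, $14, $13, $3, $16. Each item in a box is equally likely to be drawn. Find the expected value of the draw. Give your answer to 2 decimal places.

$10.70

E[X | Box Red] = (9 + 0 + 18 + 9 + 20 + 16)/6 = 12
E[X | Box Blue] = (11 + 2 + 14 + 13 + 3 + 16)/6 = 59/6
E[X] = (2/5)·12 + (3/5)·59/6 = 107/10 ≈ 10.70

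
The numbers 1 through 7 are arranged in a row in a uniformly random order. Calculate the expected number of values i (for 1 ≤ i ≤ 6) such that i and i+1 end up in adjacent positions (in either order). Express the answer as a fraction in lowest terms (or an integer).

12/7

For each i ∈ {1,…,6}, let Xᵢ = 1 if i and i+1 are adjacent. P(Xᵢ=1) = 2·(7−1)!/7! = 2/7.
By linearity, E[ΣXᵢ] = (6)·(2/7) = 12/7.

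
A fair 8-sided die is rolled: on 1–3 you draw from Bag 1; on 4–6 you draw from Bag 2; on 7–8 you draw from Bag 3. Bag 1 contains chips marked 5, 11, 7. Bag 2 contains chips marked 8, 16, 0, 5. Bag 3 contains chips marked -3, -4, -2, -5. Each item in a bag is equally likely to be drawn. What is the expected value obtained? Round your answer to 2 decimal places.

4.72

E[X | Bag 1] = (5 + 11 + 7)/3 = 23/3
E[X | Bag 2] = (8 + 16 + 0 + 5)/4 = 29/4
E[X | Bag 3] = (-3 − 4 − 2 − 5)/4 = -7/2
E[X] = (3/8)·23/3 + (3/8)·29/4 + (1/4)·(-7/2) = 151/32 ≈ 4.72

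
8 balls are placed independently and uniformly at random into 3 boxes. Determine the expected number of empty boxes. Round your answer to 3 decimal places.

0.117

Let Xⱼ=1 if box j is empty. P(Xⱼ=1) = ((3-1)/3)^8 = 256/6561.
By linearity, E[#empty] = 3·256/6561 = 256/2187.
≈ 0.117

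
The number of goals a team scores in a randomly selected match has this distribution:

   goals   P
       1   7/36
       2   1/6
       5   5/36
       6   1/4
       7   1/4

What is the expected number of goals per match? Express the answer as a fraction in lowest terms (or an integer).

161/36

E[X] = (7/36)·1 + (1/6)·2 + (5/36)·5 + (1/4)·6 + (1/4)·7
     = 161/36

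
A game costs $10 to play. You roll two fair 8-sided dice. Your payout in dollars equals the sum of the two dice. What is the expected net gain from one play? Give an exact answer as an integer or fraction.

Distribution of the sum of the two dice: 2 w.p. 1/64, 3 w.p. 1/32, 4 w.p. 3/64, 5 w.p. 1/16, 6 w.p. 5/64, 7 w.p. 3/32, …
E[payout] = (1/64)·2 + (1/32)·3 + (3/64)·4 + (1/16)·5 + (5/64)·6 + (3/32)·7 + (7/64)·8 + (1/8)·9 + (7/64)·10 + (3/32)·11 + (5/64)·12 + (1/16)·13 + (3/64)·14 + (1/32)·15 + (1/64)·16 = 9
Expected profit = 9 − 10 = -1

-$1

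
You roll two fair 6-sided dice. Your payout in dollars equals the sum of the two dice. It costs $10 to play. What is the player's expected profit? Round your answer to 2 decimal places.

-$3.00

Distribution of the sum of the two dice: 2 w.p. 1/36, 3 w.p. 1/18, 4 w.p. 1/12, 5 w.p. 1/9, 6 w.p. 5/36, 7 w.p. 1/6, …
E[payout] = (1/36)·2 + (1/18)·3 + (1/12)·4 + (1/9)·5 + (5/36)·6 + (1/6)·7 + (5/36)·8 + (1/9)·9 + (1/12)·10 + (1/18)·11 + (1/36)·12 = 7
Expected profit = 7 − 10 = -3 ≈ -$3.00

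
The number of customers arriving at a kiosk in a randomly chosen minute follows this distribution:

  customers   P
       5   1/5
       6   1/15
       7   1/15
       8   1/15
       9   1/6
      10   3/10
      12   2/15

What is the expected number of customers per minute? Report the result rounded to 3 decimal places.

8.500

E[X] = (1/5)·5 + (1/15)·6 + (1/15)·7 + (1/15)·8 + (1/6)·9 + (3/10)·10 + (2/15)·12
     = 17/2 ≈ 8.500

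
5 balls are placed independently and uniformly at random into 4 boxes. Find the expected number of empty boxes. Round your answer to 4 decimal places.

0.9492

Let Xⱼ=1 if box j is empty. P(Xⱼ=1) = ((4-1)/4)^5 = 243/1024.
By linearity, E[#empty] = 4·243/1024 = 243/256.
≈ 0.9492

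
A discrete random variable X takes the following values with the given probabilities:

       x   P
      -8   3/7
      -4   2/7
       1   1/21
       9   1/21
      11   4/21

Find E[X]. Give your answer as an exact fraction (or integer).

-2

E[X] = (3/7)·(-8) + (2/7)·(-4) + (1/21)·1 + (1/21)·9 + (4/21)·11
     = -2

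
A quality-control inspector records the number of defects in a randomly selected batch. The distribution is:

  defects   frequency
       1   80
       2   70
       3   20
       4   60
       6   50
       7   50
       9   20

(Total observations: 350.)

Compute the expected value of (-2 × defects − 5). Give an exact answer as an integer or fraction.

-89/7

Total = 350, so P(defects=1) = 80/350, etc.
E[-2x-5] = (8/35)·(-7) + (1/5)·(-9) + (2/35)·(-11) + (6/35)·(-13) + (1/7)·(-17) + (1/7)·(-19) + (2/35)·(-23)
     = -89/7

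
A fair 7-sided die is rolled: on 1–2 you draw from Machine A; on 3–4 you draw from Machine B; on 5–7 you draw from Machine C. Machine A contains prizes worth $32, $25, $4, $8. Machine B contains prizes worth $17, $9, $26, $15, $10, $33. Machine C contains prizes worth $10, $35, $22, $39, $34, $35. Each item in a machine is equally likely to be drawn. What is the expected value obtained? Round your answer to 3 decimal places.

$22.667

E[X | Machine A] = (32 + 25 + 4 + 8)/4 = 69/4
E[X | Machine B] = (17 + 9 + 26 + 15 + 10 + 33)/6 = 55/3
E[X | Machine C] = (10 + 35 + 22 + 39 + 34 + 35)/6 = 175/6
E[X] = (2/7)·69/4 + (2/7)·55/3 + (3/7)·175/6 = 68/3 ≈ 22.667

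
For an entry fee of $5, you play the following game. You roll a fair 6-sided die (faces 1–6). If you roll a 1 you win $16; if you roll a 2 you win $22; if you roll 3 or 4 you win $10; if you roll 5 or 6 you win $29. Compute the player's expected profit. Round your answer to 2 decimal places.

$14.33

E[payout] = (1/3)·10 + (1/6)·16 + (1/6)·22 + (1/3)·29 = 58/3
Expected profit = 58/3 − 5 = 43/3 ≈ $14.33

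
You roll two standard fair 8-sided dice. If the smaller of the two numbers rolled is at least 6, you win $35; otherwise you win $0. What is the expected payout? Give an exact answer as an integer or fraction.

E[payout] = (55/64)·0 + (9/64)·35 = 315/64

315/64 dollars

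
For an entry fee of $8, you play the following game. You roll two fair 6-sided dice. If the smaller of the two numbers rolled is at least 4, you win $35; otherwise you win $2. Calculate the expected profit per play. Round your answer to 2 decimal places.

E[payout] = (3/4)·2 + (1/4)·35 = 41/4
Expected profit = 41/4 − 8 = 9/4 ≈ $2.25

$2.25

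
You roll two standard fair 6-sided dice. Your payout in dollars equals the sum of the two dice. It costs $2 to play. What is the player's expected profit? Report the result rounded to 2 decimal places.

Distribution of the sum of the two dice: 2 w.p. 1/36, 3 w.p. 1/18, 4 w.p. 1/12, 5 w.p. 1/9, 6 w.p. 5/36, 7 w.p. 1/6, …
E[payout] = (1/36)·2 + (1/18)·3 + (1/12)·4 + (1/9)·5 + (5/36)·6 + (1/6)·7 + (5/36)·8 + (1/9)·9 + (1/12)·10 + (1/18)·11 + (1/36)·12 = 7
Expected profit = 7 − 2 = 5 ≈ $5.00

$5.00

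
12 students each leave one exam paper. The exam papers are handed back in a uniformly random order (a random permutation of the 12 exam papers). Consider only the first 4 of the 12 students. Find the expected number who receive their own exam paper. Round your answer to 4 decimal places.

Let Xᵢ = 1 if person i gets their own exam paper. For each i, P(Xᵢ=1) = 1/12.
By linearity of expectation, E[X₁+…+X_4] = 4·(1/12) = 1/3.
≈ 0.3333

0.3333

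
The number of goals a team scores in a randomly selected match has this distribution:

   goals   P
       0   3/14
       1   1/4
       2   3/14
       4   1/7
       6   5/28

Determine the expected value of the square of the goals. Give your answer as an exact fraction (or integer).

275/28

E[X²] = (3/14)·0 + (1/4)·1 + (3/14)·4 + (1/7)·16 + (5/28)·36
     = 275/28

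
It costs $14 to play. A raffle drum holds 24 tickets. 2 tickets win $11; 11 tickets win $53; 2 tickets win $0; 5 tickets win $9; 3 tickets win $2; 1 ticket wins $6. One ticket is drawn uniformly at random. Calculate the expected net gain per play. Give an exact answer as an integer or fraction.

163/12 dollars

E[payout] = (2/24)·11 + (11/24)·53 + (2/24)·0 + (5/24)·9 + (3/24)·2 + (1/24)·6 = 331/12
Expected profit = 331/12 − 14 = 163/12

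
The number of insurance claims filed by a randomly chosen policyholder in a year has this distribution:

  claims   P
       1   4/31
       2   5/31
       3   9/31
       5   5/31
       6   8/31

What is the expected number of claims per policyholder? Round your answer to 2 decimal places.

3.68

E[X] = (4/31)·1 + (5/31)·2 + (9/31)·3 + (5/31)·5 + (8/31)·6
     = 114/31 ≈ 3.68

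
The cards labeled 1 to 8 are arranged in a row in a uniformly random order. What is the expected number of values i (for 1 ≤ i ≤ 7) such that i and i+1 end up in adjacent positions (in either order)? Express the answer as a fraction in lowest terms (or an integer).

7/4

For each i ∈ {1,…,7}, let Xᵢ = 1 if i and i+1 are adjacent. P(Xᵢ=1) = 2·(8−1)!/8! = 2/8.
By linearity, E[ΣXᵢ] = (7)·(2/8) = 7/4.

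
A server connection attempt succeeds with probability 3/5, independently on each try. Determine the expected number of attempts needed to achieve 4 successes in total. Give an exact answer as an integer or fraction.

By linearity (sum of 4 independent geometric waits), E[trials] = 4/p = 4/(3/5) = 20/3.

20/3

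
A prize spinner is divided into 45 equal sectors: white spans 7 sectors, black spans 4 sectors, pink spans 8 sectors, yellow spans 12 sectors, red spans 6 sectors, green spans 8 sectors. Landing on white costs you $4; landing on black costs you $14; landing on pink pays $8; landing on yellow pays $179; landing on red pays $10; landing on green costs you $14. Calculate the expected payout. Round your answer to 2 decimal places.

E[payout] = (7/45)·(-4) + (4/45)·(-14) + (8/45)·8 + (12/45)·179 + (6/45)·10 + (8/45)·(-14) = 692/15
≈ $46.13

$46.13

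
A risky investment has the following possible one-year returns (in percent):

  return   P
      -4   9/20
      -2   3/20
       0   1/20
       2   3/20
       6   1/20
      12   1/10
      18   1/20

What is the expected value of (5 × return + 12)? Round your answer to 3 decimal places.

15.000

E[5x+12] = (9/20)·(-8) + (3/20)·2 + (1/20)·12 + (3/20)·22 + (1/20)·42 + (1/10)·72 + (1/20)·102
     = 15 ≈ 15.000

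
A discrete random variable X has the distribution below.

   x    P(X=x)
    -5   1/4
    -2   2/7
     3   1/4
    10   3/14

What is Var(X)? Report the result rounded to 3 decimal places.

29.923

E[X] = (1/4)·(-5) + (2/7)·(-2) + (1/4)·3 + (3/14)·10 = 15/14
E[X²] = (1/4)·25 + (2/7)·4 + (1/4)·9 + (3/14)·100 = 435/14
Var(X) = 435/14 − (15/14)² = 5865/196 ≈ 29.923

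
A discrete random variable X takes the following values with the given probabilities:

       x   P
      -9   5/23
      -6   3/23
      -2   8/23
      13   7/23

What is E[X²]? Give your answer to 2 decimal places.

75.13

E[X²] = (5/23)·81 + (3/23)·36 + (8/23)·4 + (7/23)·169
     = 1728/23 ≈ 75.13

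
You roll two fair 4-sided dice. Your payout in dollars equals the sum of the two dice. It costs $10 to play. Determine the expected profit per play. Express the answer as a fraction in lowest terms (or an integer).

-$5

Distribution of the sum of the two dice: 2 w.p. 1/16, 3 w.p. 1/8, 4 w.p. 3/16, 5 w.p. 1/4, 6 w.p. 3/16, 7 w.p. 1/8, …
E[payout] = (1/16)·2 + (1/8)·3 + (3/16)·4 + (1/4)·5 + (3/16)·6 + (1/8)·7 + (1/16)·8 = 5
Expected profit = 5 − 10 = -5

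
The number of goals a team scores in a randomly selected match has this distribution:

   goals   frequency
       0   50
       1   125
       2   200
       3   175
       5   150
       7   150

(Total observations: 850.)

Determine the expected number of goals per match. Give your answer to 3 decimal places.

3.353

Total = 850, so P(goals=0) = 50/850, etc.
E[X] = (1/17)·0 + (5/34)·1 + (4/17)·2 + (7/34)·3 + (3/17)·5 + (3/17)·7
     = 57/17 ≈ 3.353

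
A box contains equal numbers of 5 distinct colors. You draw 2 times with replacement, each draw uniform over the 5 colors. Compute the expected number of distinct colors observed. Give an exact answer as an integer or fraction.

Let Xⱼ=1 if type j appears at least once. P(Xⱼ=1) = 1 − ((5−1)/5)^2 = 9/25.
E[#distinct] = 5·9/25 = 9/5.

9/5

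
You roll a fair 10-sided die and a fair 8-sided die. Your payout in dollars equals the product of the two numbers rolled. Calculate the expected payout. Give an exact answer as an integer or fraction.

Distribution of the product of the two numbers rolled: 1 w.p. 1/80, 2 w.p. 1/40, 3 w.p. 1/40, 4 w.p. 3/80, 5 w.p. 1/40, 6 w.p. 1/20, …
E[payout] = (1/80)·1 + (1/40)·2 + (1/40)·3 + (3/80)·4 + (1/40)·5 + (1/20)·6 + (1/40)·7 + (1/20)·8 + (1/40)·9 + (3/80)·10 + (1/20)·12 + (1/40)·14 + (1/40)·15 + (3/80)·16 + (3/80)·18 + (3/80)·20 + (1/40)·21 + (1/20)·24 + (1/80)·25 + (1/80)·27 + (1/40)·28 + (3/80)·30 + (1/40)·32 + (1/40)·35 + (1/40)·36 + (3/80)·40 + (1/40)·42 + (1/80)·45 + (1/40)·48 + (1/80)·49 + (1/80)·50 + (1/80)·54 + (1/40)·56 + (1/80)·60 + (1/80)·63 + (1/80)·64 + (1/80)·70 + (1/80)·72 + (1/80)·80 = 99/4

99/4 dollars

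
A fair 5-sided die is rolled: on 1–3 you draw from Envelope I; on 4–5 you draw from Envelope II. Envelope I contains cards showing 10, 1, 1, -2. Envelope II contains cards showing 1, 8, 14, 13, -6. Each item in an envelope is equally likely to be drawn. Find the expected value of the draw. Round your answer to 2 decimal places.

3.90

E[X | Envelope I] = (10 + 1 + 1 − 2)/4 = 5/2
E[X | Envelope II] = (1 + 8 + 14 + 13 − 6)/5 = 6
E[X] = (3/5)·5/2 + (2/5)·6 = 39/10 ≈ 3.90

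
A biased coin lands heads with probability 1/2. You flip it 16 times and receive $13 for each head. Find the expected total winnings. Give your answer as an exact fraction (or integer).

E[#heads] = 16·1/2 = 8 (linearity over flips).
E[winnings] = 13·8 = 104.

$104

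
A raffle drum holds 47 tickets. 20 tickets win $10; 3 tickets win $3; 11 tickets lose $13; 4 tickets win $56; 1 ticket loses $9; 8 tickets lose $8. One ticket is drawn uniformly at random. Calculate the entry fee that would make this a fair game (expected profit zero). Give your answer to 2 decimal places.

$4.62

E[payout] = (20/47)·10 + (3/47)·3 + (11/47)·(-13) + (4/47)·56 + (1/47)·(-9) + (8/47)·(-8) = 217/47
Fair fee = E[payout] = 217/47 ≈ $4.62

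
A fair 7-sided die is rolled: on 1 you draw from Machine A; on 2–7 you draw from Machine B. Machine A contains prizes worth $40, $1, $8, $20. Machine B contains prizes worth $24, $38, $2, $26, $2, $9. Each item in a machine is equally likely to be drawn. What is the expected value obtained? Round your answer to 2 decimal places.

$16.89

E[X | Machine A] = (40 + 1 + 8 + 20)/4 = 69/4
E[X | Machine B] = (24 + 38 + 2 + 26 + 2 + 9)/6 = 101/6
E[X] = (1/7)·69/4 + (6/7)·101/6 = 473/28 ≈ 16.89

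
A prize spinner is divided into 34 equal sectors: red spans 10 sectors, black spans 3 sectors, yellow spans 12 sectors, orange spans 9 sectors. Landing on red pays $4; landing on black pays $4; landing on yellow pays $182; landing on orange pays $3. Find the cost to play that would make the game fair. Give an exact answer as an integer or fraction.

2263/34 dollars

E[payout] = (10/34)·4 + (3/34)·4 + (12/34)·182 + (9/34)·3 = 2263/34
Fair fee = E[payout] = 2263/34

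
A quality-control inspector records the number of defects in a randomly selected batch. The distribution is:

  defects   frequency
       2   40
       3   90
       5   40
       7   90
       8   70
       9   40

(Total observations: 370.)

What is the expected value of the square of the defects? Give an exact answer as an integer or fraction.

1410/37

Total = 370, so P(defects=2) = 40/370, etc.
E[X²] = (4/37)·4 + (9/37)·9 + (4/37)·25 + (9/37)·49 + (7/37)·64 + (4/37)·81
     = 1410/37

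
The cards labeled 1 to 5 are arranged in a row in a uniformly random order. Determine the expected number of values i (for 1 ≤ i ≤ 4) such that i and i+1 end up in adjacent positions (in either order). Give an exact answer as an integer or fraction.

For each i ∈ {1,…,4}, let Xᵢ = 1 if i and i+1 are adjacent. P(Xᵢ=1) = 2·(5−1)!/5! = 2/5.
By linearity, E[ΣXᵢ] = (4)·(2/5) = 8/5.

8/5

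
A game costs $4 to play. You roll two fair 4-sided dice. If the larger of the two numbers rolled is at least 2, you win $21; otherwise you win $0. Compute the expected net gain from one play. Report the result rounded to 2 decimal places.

$15.69

E[payout] = (1/16)·0 + (15/16)·21 = 315/16
Expected profit = 315/16 − 4 = 251/16 ≈ $15.69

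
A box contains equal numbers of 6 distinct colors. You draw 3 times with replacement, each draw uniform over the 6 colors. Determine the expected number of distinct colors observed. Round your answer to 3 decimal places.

2.528

Let Xⱼ=1 if type j appears at least once. P(Xⱼ=1) = 1 − ((6−1)/6)^3 = 91/216.
E[#distinct] = 6·91/216 = 91/36.
≈ 2.528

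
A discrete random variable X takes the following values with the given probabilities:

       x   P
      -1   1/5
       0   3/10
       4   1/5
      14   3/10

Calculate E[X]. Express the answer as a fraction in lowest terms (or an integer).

E[X] = (1/5)·(-1) + (3/10)·0 + (1/5)·4 + (3/10)·14
     = 24/5

24/5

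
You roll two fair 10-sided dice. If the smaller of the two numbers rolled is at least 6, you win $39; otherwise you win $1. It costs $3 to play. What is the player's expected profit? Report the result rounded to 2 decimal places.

E[payout] = (3/4)·1 + (1/4)·39 = 21/2
Expected profit = 21/2 − 3 = 15/2 ≈ $7.50

$7.50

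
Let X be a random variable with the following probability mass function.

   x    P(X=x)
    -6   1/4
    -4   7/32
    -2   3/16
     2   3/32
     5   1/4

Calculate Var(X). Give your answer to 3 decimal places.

18.152

E[X] = (1/4)·(-6) + (7/32)·(-4) + (3/16)·(-2) + (3/32)·2 + (1/4)·5 = -21/16
E[X²] = (1/4)·36 + (7/32)·16 + (3/16)·4 + (3/32)·4 + (1/4)·25 = 159/8
Var(X) = 159/8 − (-21/16)² = 4647/256 ≈ 18.152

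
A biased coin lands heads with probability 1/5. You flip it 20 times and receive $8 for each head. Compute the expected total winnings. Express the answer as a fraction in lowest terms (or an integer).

$32

E[#heads] = 20·1/5 = 4 (linearity over flips).
E[winnings] = 8·4 = 32.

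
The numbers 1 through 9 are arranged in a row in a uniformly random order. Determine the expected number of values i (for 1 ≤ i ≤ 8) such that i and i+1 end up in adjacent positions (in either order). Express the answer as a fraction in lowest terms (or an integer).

16/9

For each i ∈ {1,…,8}, let Xᵢ = 1 if i and i+1 are adjacent. P(Xᵢ=1) = 2·(9−1)!/9! = 2/9.
By linearity, E[ΣXᵢ] = (8)·(2/9) = 16/9.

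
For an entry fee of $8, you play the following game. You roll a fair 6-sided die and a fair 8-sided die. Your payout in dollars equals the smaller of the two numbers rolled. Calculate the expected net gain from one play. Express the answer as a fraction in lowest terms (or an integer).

-251/48 dollars

Distribution of the smaller of the two numbers rolled: 1 w.p. 13/48, 2 w.p. 11/48, 3 w.p. 3/16, 4 w.p. 7/48, 5 w.p. 5/48, 6 w.p. 1/16
E[payout] = (13/48)·1 + (11/48)·2 + (3/16)·3 + (7/48)·4 + (5/48)·5 + (1/16)·6 = 133/48
Expected profit = 133/48 − 8 = -251/48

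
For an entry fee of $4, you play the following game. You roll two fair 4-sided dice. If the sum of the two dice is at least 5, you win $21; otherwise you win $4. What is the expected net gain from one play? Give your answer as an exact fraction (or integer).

E[payout] = (3/8)·4 + (5/8)·21 = 117/8
Expected profit = 117/8 − 4 = 85/8

85/8 dollars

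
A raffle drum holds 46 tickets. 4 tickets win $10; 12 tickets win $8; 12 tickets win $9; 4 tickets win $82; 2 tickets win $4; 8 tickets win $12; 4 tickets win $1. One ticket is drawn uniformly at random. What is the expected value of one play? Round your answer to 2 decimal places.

$14.78

E[payout] = (4/46)·10 + (12/46)·8 + (12/46)·9 + (4/46)·82 + (2/46)·4 + (8/46)·12 + (4/46)·1 = 340/23
≈ $14.78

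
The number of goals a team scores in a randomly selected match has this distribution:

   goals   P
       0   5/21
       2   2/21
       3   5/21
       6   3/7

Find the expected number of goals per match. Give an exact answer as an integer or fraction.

E[X] = (5/21)·0 + (2/21)·2 + (5/21)·3 + (3/7)·6
     = 73/21

73/21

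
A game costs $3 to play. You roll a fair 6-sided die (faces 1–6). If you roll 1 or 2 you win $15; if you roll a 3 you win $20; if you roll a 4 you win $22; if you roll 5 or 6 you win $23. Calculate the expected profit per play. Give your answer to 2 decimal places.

E[payout] = (1/3)·15 + (1/6)·20 + (1/6)·22 + (1/3)·23 = 59/3
Expected profit = 59/3 − 3 = 50/3 ≈ $16.67

$16.67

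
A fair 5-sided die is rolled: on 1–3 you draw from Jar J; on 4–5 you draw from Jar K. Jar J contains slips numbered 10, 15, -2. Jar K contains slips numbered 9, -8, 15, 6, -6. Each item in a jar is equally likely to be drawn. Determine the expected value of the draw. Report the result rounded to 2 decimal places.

5.88

E[X | Jar J] = (10 + 15 − 2)/3 = 23/3
E[X | Jar K] = (9 − 8 + 15 + 6 − 6)/5 = 16/5
E[X] = (3/5)·23/3 + (2/5)·16/5 = 147/25 ≈ 5.88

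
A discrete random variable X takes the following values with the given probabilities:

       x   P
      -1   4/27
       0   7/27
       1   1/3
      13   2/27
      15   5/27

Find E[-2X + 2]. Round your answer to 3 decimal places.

E[-2x+2] = (4/27)·4 + (7/27)·2 + (1/3)·0 + (2/27)·(-24) + (5/27)·(-28)
     = -158/27 ≈ -5.852

-5.852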